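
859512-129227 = 730285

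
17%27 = 17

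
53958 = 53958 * 1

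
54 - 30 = 24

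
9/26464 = 9/26464 = 0.00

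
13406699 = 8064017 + 5342682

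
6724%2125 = 349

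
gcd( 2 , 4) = 2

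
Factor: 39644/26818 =34/23 = 2^1*17^1*23^( - 1)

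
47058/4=11764+1/2= 11764.50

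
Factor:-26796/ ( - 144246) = 2^1*7^1*11^1*829^( - 1) =154/829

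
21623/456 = 21623/456  =  47.42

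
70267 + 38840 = 109107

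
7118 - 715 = 6403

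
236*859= 202724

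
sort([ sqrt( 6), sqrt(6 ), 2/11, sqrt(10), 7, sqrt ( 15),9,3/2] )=[2/11,3/2, sqrt(6),sqrt( 6),sqrt( 10),sqrt (15), 7, 9] 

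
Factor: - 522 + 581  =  59^1  =  59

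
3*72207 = 216621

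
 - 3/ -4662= 1/1554 = 0.00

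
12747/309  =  4249/103 =41.25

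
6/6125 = 6/6125= 0.00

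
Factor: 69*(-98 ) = - 2^1*3^1*7^2 * 23^1 = - 6762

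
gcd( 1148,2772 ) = 28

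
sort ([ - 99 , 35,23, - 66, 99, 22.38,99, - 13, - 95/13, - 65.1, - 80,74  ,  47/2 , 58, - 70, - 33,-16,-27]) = [ - 99,-80, - 70,-66,  -  65.1, - 33, - 27, - 16, - 13 , - 95/13, 22.38, 23,47/2,35,58, 74, 99, 99 ]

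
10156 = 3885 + 6271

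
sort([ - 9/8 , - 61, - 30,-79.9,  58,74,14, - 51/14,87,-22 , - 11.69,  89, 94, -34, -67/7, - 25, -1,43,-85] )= [- 85,-79.9, - 61 ,-34,-30,-25,-22, - 11.69, - 67/7, - 51/14 , - 9/8,-1,14,  43 , 58,74, 87, 89,  94] 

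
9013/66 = 136 + 37/66 = 136.56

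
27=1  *27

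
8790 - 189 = 8601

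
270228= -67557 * (-4 ) 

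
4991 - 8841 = - 3850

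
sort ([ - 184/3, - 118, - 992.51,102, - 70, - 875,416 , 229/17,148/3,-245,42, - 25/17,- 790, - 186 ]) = [ - 992.51,-875, - 790 , - 245, - 186, - 118, - 70, - 184/3 , - 25/17, 229/17,42, 148/3,102,416 ] 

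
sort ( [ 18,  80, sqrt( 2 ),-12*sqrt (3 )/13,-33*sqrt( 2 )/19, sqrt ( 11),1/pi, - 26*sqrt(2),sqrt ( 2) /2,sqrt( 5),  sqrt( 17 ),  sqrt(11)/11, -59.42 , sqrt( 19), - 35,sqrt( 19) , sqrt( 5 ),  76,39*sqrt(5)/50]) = [-59.42,-26*sqrt (2),-35,- 33*sqrt( 2 ) /19, - 12*sqrt (3 ) /13,sqrt( 11)/11, 1/pi, sqrt(2 )/2,sqrt( 2),39 * sqrt( 5 )/50,sqrt(5 ),sqrt( 5),sqrt(11 ),sqrt(17 ), sqrt(19 ), sqrt (19 ),18,76,80 ] 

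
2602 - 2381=221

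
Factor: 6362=2^1*3181^1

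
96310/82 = 48155/41 = 1174.51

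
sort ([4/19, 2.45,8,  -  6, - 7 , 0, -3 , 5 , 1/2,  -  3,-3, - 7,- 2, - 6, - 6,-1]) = [ - 7,  -  7, - 6,-6,-6 ,  -  3, - 3,-3, - 2,-1 , 0,4/19,1/2, 2.45, 5,8 ] 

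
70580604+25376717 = 95957321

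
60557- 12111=48446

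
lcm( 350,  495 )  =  34650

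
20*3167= 63340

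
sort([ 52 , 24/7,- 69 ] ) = [ - 69,24/7,52] 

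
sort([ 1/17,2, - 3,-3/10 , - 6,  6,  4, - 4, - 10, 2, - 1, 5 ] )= [ - 10, - 6,-4, - 3, - 1, - 3/10, 1/17 , 2,2, 4,5,6 ] 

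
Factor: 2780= 2^2*5^1*139^1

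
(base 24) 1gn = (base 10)983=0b1111010111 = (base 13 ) 5A8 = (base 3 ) 1100102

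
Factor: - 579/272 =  - 2^( - 4 )*3^1*17^(-1)*193^1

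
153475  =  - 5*(-30695 )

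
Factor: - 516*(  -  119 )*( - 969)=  - 59500476 = - 2^2*3^2*7^1*17^2*19^1*43^1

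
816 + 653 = 1469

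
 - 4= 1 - 5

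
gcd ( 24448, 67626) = 2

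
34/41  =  34/41 = 0.83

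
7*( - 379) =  - 2653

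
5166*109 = 563094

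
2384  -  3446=-1062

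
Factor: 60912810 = 2^1*3^5*5^1*7^1 *3581^1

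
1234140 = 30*41138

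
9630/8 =4815/4 = 1203.75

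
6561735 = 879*7465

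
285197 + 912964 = 1198161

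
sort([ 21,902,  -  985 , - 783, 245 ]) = [ - 985, - 783,21,245, 902] 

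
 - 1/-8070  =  1/8070 = 0.00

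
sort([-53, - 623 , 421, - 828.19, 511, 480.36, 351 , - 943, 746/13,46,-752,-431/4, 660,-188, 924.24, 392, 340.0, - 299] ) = [  -  943, - 828.19,  -  752, - 623, -299, - 188,-431/4 , - 53, 46, 746/13, 340.0, 351,392, 421, 480.36, 511, 660, 924.24 ]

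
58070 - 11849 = 46221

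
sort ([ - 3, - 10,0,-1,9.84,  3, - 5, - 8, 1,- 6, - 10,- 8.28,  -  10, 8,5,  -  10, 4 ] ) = [- 10, - 10,-10, - 10,-8.28, - 8,  -  6,-5,- 3,  -  1,0, 1 , 3, 4,5, 8,9.84 ] 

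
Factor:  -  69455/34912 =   -  2^( - 5)*5^1*29^1*479^1*1091^(-1)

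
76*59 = 4484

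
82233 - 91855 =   -  9622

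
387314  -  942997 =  - 555683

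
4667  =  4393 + 274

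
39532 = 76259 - 36727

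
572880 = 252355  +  320525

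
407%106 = 89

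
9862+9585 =19447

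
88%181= 88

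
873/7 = 124 + 5/7 = 124.71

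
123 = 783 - 660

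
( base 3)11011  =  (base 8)160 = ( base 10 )112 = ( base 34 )3A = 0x70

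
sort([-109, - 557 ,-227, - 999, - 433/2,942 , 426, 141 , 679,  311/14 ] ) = [ - 999,  -  557, - 227,-433/2, - 109 , 311/14 , 141, 426,  679,942]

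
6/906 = 1/151 = 0.01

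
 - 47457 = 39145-86602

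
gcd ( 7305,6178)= 1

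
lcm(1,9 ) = 9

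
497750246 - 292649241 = 205101005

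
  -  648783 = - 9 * 72087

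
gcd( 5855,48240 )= 5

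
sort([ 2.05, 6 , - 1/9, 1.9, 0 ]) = [ - 1/9, 0, 1.9, 2.05,  6 ] 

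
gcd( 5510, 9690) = 190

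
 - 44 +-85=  - 129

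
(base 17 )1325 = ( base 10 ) 5819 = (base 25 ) 97J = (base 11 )4410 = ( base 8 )13273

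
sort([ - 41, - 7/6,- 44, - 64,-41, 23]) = [ - 64, - 44, - 41, - 41  , - 7/6 , 23 ]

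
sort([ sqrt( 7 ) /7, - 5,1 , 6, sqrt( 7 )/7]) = [-5,sqrt(7)/7,  sqrt( 7)/7,1,6]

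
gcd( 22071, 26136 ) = 3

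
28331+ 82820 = 111151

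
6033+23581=29614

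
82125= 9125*9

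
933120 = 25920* 36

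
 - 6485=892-7377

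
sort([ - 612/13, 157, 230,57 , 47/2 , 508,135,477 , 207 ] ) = [ - 612/13, 47/2,57,135,157, 207,230,  477,508]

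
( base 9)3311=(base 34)23Q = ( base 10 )2440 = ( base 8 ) 4610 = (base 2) 100110001000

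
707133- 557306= 149827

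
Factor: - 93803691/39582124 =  - 2^(-2 )*3^1 * 307^( - 1 ) * 32233^( - 1)*31267897^1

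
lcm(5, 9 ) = 45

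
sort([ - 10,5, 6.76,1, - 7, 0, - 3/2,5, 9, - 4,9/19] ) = [ - 10, - 7 ,  -  4,  -  3/2, 0,9/19, 1,5, 5,  6.76, 9 ]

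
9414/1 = 9414 = 9414.00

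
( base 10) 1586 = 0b11000110010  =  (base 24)2I2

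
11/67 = 11/67 =0.16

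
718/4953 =718/4953 = 0.14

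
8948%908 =776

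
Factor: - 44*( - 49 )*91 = 2^2*7^3*11^1 * 13^1 = 196196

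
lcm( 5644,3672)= 304776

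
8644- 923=7721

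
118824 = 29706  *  4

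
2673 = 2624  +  49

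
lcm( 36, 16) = 144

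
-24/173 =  - 24/173=- 0.14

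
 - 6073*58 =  - 352234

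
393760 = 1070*368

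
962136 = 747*1288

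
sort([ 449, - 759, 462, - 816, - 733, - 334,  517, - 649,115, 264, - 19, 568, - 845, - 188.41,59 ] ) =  [ - 845,  -  816,  -  759, - 733, - 649, - 334, - 188.41 ,-19, 59, 115,264, 449, 462, 517, 568]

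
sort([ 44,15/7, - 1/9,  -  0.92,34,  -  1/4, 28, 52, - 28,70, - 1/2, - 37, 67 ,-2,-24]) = [ - 37,-28,-24, - 2, - 0.92, - 1/2,-1/4,- 1/9, 15/7,28,  34, 44, 52, 67, 70 ]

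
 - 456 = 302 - 758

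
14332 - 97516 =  - 83184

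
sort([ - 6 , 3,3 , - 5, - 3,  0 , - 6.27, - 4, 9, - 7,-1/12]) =[ - 7, - 6.27,-6, - 5, -4, - 3,- 1/12, 0, 3, 3 , 9] 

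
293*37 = 10841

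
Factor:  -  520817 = -11^1*113^1*419^1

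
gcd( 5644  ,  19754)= 2822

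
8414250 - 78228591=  - 69814341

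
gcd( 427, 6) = 1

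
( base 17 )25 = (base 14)2b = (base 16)27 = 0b100111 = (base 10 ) 39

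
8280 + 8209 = 16489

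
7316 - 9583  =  -2267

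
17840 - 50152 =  - 32312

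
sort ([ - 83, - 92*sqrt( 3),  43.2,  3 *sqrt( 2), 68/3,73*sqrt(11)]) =[ - 92*sqrt( 3), - 83, 3*sqrt( 2),68/3,43.2, 73* sqrt( 11) ] 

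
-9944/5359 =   -  9944/5359 = - 1.86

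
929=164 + 765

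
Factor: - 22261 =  - 113^1*197^1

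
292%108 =76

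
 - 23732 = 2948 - 26680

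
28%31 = 28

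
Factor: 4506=2^1*3^1*751^1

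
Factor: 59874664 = 2^3*7484333^1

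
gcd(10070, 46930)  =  190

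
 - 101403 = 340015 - 441418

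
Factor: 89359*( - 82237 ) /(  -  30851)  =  7348616083/30851= 193^1* 463^1 * 30851^(- 1)*82237^1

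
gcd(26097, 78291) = 26097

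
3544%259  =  177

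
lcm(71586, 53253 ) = 4366746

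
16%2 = 0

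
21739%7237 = 28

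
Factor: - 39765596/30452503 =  - 2^2 * 13^1*2351^ ( - 1)*12953^( - 1)*764723^1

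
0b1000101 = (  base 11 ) 63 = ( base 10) 69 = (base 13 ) 54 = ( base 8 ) 105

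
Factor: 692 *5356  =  2^4* 13^1 * 103^1*173^1= 3706352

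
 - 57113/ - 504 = 113 + 23/72 = 113.32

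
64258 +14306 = 78564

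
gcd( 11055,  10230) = 165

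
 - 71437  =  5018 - 76455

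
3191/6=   3191/6 = 531.83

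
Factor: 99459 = 3^2*43^1*257^1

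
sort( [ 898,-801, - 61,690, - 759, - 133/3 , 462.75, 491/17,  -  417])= [ - 801,  -  759, - 417,  -  61  ,-133/3,491/17,462.75, 690 , 898]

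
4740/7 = 677  +  1/7=   677.14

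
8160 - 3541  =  4619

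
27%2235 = 27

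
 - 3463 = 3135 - 6598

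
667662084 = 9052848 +658609236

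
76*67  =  5092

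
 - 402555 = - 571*705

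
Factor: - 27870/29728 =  - 2^( - 4)*3^1*5^1= -  15/16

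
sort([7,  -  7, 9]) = [  -  7, 7,  9 ]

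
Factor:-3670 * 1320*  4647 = -22511926800 =- 2^4*3^2*5^2*11^1 * 367^1*1549^1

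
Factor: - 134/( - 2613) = 2^1*3^( -1)*13^( - 1) = 2/39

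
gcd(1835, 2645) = 5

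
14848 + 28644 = 43492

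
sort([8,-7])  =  [-7,8] 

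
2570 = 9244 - 6674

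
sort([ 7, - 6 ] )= [- 6 , 7 ]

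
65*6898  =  448370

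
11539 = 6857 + 4682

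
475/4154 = 475/4154 =0.11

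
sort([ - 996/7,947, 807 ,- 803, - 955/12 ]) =[ - 803, - 996/7, - 955/12  ,  807 , 947] 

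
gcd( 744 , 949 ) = 1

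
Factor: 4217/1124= 2^( - 2 )*281^( - 1)*4217^1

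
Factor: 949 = 13^1* 73^1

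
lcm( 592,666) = 5328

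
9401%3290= 2821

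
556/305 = 556/305 = 1.82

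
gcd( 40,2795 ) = 5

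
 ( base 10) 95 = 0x5f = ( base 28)3B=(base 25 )3K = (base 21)4B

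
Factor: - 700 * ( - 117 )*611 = 2^2 * 3^2 * 5^2*7^1*13^2*47^1 =50040900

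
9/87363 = 1/9707=   0.00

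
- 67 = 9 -76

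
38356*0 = 0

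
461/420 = 461/420 = 1.10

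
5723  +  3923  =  9646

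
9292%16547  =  9292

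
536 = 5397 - 4861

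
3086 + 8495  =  11581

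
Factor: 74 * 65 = 4810 =2^1*5^1*13^1*37^1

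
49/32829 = 49/32829 = 0.00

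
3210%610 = 160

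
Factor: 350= 2^1*5^2*7^1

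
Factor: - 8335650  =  -2^1*3^1*5^2*61^1*911^1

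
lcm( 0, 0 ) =0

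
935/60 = 187/12 = 15.58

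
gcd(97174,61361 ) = 1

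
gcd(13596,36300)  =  132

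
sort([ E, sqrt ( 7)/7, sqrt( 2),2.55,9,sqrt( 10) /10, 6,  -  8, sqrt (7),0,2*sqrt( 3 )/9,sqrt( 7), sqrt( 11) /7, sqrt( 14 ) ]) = [ - 8, 0,sqrt( 10)/10, sqrt( 7)/7, 2*sqrt( 3 )/9,sqrt(11) /7, sqrt (2), 2.55, sqrt( 7 ),  sqrt(7), E, sqrt( 14), 6, 9 ]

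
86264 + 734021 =820285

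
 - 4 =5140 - 5144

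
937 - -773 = 1710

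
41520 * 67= 2781840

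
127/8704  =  127/8704=0.01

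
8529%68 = 29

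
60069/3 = 20023 = 20023.00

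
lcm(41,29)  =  1189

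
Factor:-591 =- 3^1*197^1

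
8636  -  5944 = 2692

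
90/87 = 30/29 = 1.03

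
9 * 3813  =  34317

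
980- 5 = 975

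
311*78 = 24258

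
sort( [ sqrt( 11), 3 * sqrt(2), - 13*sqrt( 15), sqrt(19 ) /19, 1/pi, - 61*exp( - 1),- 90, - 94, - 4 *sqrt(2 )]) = [ - 94, - 90, - 13*sqrt(15 ), -61 * exp( - 1), - 4*sqrt(2 ),sqrt(19) /19,1/pi, sqrt(11),3* sqrt( 2)]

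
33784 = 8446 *4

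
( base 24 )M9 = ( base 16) 219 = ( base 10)537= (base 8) 1031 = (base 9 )656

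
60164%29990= 184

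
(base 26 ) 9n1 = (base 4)1220123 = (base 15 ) 1EA8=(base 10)6683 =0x1a1b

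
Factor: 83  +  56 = 139^1=139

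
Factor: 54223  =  13^1*43^1*97^1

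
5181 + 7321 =12502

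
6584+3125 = 9709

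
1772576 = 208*8522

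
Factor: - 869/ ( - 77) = 7^( -1)*79^1 = 79/7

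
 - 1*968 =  - 968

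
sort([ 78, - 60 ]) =[ - 60,78 ] 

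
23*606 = 13938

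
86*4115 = 353890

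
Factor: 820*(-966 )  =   - 2^3*3^1*5^1 * 7^1*23^1*41^1  =  - 792120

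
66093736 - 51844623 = 14249113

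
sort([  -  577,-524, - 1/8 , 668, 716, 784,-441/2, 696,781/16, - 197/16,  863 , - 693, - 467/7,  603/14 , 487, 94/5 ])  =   [-693,-577 , - 524,  -  441/2,-467/7, - 197/16, - 1/8,  94/5, 603/14, 781/16 , 487 , 668,696 , 716 , 784 , 863]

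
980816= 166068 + 814748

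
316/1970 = 158/985 = 0.16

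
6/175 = 6/175=0.03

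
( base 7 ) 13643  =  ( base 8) 7253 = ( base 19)A7C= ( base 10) 3755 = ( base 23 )726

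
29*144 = 4176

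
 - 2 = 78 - 80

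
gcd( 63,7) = 7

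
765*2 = 1530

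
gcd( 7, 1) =1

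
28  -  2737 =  - 2709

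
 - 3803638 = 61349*( - 62)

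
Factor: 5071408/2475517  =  2^4*11^(-1)*23^1*313^( - 1)*719^(  -  1 )*13781^1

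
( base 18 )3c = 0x42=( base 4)1002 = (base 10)66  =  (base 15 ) 46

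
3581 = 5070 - 1489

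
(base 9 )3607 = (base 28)3bk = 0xa78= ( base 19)781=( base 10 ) 2680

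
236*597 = 140892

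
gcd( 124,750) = 2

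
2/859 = 2/859= 0.00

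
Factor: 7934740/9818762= 3967370/4909381 = 2^1*5^1*11^1*29^ ( - 1 )*41^(-1)*4129^( - 1)*36067^1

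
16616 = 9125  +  7491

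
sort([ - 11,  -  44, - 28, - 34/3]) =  [ - 44, - 28, - 34/3,  -  11 ]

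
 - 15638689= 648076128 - 663714817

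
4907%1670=1567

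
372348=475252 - 102904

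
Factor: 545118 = 2^1 * 3^1*7^1 *12979^1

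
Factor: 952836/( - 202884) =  - 11^(  -  1 )*29^( - 1 )*53^( - 1) * 271^1*293^1 = - 79403/16907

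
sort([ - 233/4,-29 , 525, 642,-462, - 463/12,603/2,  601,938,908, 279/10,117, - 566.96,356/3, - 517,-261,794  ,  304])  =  [ - 566.96, - 517, - 462, - 261, - 233/4,  -  463/12,-29,279/10,117,  356/3,603/2,304,525, 601,  642,794 , 908,938]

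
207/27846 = 23/3094 = 0.01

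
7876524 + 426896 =8303420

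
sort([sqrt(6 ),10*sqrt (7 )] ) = [ sqrt( 6 ),10*sqrt( 7) ] 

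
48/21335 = 48/21335 = 0.00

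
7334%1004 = 306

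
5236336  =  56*93506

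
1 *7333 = 7333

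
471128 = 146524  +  324604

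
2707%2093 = 614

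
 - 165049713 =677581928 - 842631641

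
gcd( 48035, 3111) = 1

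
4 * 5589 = 22356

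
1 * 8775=8775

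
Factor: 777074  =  2^1*37^1*10501^1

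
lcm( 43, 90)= 3870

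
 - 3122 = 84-3206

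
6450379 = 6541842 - 91463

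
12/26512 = 3/6628 = 0.00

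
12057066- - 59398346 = 71455412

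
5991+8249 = 14240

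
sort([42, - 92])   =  [ - 92,42 ] 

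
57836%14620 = 13976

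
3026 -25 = 3001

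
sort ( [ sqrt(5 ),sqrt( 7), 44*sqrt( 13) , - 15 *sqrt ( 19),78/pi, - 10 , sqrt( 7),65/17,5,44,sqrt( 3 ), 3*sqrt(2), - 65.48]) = [ - 65.48,-15*sqrt( 19 ), - 10 , sqrt( 3) , sqrt(5),sqrt( 7 ) , sqrt (7), 65/17,3*sqrt( 2 ),5, 78/pi, 44 , 44*sqrt (13) ]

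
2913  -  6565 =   -  3652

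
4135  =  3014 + 1121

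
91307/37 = 91307/37 = 2467.76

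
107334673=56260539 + 51074134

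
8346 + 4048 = 12394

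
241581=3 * 80527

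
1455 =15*97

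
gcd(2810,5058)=562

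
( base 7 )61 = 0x2B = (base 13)34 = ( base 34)19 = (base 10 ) 43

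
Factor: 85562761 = 2251^1*38011^1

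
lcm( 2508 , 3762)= 7524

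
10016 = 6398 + 3618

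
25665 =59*435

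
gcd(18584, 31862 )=2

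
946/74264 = 473/37132 = 0.01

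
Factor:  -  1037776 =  - 2^4*37^1*1753^1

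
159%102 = 57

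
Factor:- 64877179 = -1051^1 * 61729^1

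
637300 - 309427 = 327873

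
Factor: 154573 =154573^1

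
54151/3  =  18050 + 1/3 = 18050.33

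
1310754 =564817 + 745937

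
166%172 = 166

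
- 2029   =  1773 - 3802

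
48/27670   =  24/13835 = 0.00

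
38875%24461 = 14414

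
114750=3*38250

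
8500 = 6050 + 2450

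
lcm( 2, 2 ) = 2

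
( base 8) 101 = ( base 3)2102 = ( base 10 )65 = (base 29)27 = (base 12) 55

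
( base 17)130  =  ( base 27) CG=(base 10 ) 340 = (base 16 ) 154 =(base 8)524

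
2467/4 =616 + 3/4 = 616.75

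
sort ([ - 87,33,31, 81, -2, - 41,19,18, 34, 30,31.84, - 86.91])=[  -  87 ,  -  86.91 , - 41,- 2,18, 19,30,31,31.84, 33,  34,81] 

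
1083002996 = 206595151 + 876407845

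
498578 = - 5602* ( - 89)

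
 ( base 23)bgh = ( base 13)2a93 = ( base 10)6204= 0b1100000111100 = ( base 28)7PG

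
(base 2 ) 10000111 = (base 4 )2013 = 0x87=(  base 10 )135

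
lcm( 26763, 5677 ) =187341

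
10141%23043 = 10141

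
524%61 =36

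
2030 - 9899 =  - 7869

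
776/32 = 97/4 = 24.25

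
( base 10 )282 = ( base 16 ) 11a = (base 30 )9C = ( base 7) 552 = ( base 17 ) GA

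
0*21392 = 0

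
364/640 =91/160 = 0.57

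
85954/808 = 42977/404= 106.38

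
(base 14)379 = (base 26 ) 10j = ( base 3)221202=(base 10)695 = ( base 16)2B7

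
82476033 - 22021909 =60454124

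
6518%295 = 28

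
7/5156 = 7/5156 = 0.00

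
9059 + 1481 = 10540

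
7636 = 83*92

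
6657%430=207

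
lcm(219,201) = 14673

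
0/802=0= 0.00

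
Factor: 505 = 5^1*101^1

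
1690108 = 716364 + 973744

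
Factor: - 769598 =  - 2^1 * 97^1*3967^1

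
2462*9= 22158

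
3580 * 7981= 28571980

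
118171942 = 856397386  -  738225444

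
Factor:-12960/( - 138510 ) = 16/171= 2^4*3^( - 2)*19^( - 1) 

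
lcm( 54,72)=216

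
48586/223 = 48586/223 = 217.87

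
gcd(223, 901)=1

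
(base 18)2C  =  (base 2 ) 110000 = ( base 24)20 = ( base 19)2a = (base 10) 48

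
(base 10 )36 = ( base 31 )15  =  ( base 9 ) 40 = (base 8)44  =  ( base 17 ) 22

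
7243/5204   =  7243/5204 = 1.39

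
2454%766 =156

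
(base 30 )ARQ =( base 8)23154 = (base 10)9836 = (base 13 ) 4628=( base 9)14438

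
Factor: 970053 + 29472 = 3^1 * 5^2*13327^1= 999525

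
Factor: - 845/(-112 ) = 2^(  -  4 ) * 5^1*7^ ( - 1 )*13^2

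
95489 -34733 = 60756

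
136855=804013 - 667158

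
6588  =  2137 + 4451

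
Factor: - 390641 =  - 113^1 * 3457^1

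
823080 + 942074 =1765154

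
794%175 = 94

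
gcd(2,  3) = 1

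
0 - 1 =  -1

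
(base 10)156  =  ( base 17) 93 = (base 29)5B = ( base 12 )110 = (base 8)234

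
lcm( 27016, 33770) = 135080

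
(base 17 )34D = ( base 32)tk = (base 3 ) 1022010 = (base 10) 948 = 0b1110110100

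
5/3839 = 5/3839 = 0.00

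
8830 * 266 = 2348780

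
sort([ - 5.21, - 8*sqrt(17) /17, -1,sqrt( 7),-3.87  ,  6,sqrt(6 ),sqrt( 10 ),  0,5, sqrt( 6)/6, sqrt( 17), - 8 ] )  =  [-8, - 5.21,-3.87, - 8*sqrt(17) /17, - 1, 0,  sqrt( 6 )/6, sqrt(6), sqrt(7),sqrt( 10), sqrt( 17 ),5,6 ]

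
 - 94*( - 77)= 7238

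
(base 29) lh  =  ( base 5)10001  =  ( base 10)626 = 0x272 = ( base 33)IW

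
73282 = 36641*2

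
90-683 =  - 593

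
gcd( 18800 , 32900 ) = 4700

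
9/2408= 9/2408 = 0.00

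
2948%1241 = 466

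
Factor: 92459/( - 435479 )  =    -  11^(-2 )*59^( - 1 )*61^( - 1 )*92459^1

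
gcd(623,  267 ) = 89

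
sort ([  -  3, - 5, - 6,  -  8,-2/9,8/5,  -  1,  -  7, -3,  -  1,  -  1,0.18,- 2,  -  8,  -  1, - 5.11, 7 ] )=[ - 8, - 8, - 7,-6, - 5.11, - 5,-3, - 3,-2, - 1,-1 , - 1,  -  1, -2/9,0.18, 8/5,7]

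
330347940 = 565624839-235276899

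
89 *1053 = 93717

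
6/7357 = 6/7357 = 0.00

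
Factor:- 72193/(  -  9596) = 2^( - 2)*11^1* 2399^ ( - 1)*6563^1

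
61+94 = 155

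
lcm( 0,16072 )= 0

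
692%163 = 40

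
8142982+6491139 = 14634121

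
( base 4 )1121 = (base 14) 65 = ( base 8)131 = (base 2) 1011001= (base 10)89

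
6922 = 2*3461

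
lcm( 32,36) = 288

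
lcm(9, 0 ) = 0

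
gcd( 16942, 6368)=2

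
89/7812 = 89/7812 =0.01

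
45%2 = 1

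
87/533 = 87/533 = 0.16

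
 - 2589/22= - 2589/22 = -117.68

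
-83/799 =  - 1 + 716/799= - 0.10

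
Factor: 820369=11^1*17^1*41^1*107^1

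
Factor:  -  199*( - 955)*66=12542970 = 2^1*3^1* 5^1*11^1*191^1*199^1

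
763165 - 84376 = 678789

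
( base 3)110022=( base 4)11030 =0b101001100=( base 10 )332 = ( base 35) 9H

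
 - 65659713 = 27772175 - 93431888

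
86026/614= 43013/307  =  140.11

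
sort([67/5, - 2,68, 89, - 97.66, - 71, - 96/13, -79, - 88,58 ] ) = [- 97.66, - 88 , - 79, - 71,-96/13, - 2, 67/5 , 58,68,89 ] 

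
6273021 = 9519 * 659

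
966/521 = 1+445/521 = 1.85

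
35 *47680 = 1668800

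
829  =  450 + 379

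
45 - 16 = 29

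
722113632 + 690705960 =1412819592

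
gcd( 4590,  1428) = 102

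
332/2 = 166= 166.00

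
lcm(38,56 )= 1064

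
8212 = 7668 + 544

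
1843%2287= 1843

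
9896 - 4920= 4976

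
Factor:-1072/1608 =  - 2/3 = - 2^1*3^(- 1)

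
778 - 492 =286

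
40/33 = 1 + 7/33  =  1.21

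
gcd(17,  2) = 1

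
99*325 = 32175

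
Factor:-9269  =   -13^1 * 23^1 * 31^1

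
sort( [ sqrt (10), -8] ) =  [ - 8,sqrt ( 10)]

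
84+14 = 98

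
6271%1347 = 883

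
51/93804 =17/31268   =  0.00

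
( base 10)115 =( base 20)5F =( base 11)a5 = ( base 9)137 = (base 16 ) 73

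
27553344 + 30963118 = 58516462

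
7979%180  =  59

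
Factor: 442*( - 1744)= -770848 = - 2^5 * 13^1*17^1*109^1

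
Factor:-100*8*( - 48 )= 38400 = 2^9*3^1*5^2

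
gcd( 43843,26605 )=17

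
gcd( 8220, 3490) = 10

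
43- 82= - 39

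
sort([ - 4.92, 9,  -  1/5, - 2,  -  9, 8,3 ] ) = [ -9, - 4.92, - 2,- 1/5,3,8,9]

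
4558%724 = 214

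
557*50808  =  28300056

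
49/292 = 49/292  =  0.17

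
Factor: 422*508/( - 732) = - 53594/183 = - 2^1 *3^(  -  1)* 61^( - 1)*127^1 * 211^1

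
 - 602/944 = - 1 + 171/472 = - 0.64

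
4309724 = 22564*191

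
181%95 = 86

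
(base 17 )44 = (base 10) 72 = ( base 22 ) 36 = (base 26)2K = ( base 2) 1001000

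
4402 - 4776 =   -  374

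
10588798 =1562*6779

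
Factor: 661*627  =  414447 = 3^1*11^1*19^1 *661^1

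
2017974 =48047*42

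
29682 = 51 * 582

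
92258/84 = 1098 + 13/42 = 1098.31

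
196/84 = 2 + 1/3 = 2.33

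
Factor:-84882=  - 2^1*3^1*7^1*43^1*47^1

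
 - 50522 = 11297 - 61819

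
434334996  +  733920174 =1168255170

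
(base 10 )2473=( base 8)4651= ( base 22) 529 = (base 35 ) 20N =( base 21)5cg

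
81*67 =5427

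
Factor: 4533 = 3^1 * 1511^1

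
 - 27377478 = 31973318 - 59350796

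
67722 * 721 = 48827562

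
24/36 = 2/3 = 0.67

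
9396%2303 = 184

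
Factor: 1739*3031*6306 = 2^1*3^1*7^1*37^1*47^1 * 433^1*1051^1 = 33238352154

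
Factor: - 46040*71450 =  - 3289558000 = - 2^4*5^3*1151^1*1429^1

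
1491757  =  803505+688252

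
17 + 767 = 784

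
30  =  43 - 13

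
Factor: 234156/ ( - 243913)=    - 2^2 * 3^1*13^1 * 19^1*79^1*149^(  -  1) * 1637^( - 1)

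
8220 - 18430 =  - 10210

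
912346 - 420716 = 491630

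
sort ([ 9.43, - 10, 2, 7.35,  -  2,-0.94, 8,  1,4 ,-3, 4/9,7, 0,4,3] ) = [-10, - 3, - 2,-0.94, 0,4/9,1,2, 3, 4 , 4,  7, 7.35,  8,9.43 ] 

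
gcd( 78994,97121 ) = 1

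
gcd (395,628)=1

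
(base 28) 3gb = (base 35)2AB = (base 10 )2811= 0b101011111011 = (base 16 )afb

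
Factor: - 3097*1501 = - 4648597=- 19^2 * 79^1 *163^1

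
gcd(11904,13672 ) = 8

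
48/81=16/27 = 0.59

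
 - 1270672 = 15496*( - 82)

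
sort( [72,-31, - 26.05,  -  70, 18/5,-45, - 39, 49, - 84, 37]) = [ - 84, - 70 , - 45, - 39, - 31, - 26.05, 18/5,  37,49, 72 ]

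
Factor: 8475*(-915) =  - 3^2 * 5^3*61^1*113^1 = - 7754625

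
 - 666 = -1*666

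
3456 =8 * 432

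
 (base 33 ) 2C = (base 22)3C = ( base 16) 4e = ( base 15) 53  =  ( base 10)78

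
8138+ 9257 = 17395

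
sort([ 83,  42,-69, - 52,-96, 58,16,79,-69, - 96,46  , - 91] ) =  [ - 96,-96,-91,  -  69,-69 , - 52,16,42, 46 , 58, 79, 83]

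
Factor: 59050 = 2^1*5^2*1181^1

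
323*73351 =23692373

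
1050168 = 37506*28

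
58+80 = 138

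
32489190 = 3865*8406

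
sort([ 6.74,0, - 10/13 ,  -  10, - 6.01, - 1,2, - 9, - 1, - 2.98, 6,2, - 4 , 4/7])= [  -  10,- 9, - 6.01, - 4, - 2.98,-1, - 1, -10/13, 0,  4/7,  2,2,6,6.74] 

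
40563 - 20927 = 19636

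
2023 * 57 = 115311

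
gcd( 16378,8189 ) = 8189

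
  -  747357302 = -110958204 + -636399098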